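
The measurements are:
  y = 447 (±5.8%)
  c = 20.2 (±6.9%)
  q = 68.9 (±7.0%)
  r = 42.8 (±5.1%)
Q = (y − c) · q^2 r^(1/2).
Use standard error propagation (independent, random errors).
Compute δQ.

Let u = y − c = 427. δu = √(δy² + δc²) = √(672 + 1.94) = 26.0, so δu/u = 0.0608.
Q is then a monomial in u, q, r:
δQ/Q = √((δu/u)² + (2·δq/q)² + (½·δr/r)²) = √(0.00370 + 0.0196 + 0.000650) = 0.155
Q = 1.33e+07, so δQ = 0.155 × 1.33e+07 = 2.05e+06.

2.05e+06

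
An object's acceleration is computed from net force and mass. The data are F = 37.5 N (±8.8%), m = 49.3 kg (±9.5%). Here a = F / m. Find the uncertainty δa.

0.0985 m/s^2

For a monomial a ∝ F, m^-1, fractional errors add in quadrature:
  (1·δF/F)² = (1×0.0880)² = 0.00774;  (-1·δm/m)² = (-1×0.0950)² = 0.00903
δa/a = √(0.0168) = 0.129
a = 0.761 m/s^2, so δa = 0.129 × 0.761 = 0.0985 m/s^2.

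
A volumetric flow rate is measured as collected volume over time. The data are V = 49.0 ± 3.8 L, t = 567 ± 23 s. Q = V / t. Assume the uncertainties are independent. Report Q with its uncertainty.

Each factor contributes (exponent × relative error)² to (δQ/Q)²:
  (1·δV/V)² = (1×0.0776)² = 0.00601;  (-1·δt/t)² = (-1×0.0406)² = 0.00165
δQ/Q = √(0.00766) = 0.0875
Q = 0.0864 L/s, so δQ = 0.0875 × 0.0864 = 0.00756 L/s.

0.0864 ± 0.00756 L/s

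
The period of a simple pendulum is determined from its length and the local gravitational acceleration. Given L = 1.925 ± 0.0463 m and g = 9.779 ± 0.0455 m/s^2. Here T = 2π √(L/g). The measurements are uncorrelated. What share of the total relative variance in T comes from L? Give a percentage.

(δT/T)² = (½·δL/L)² + (−½·δg/g)²
  L term: (0.5×0.0241)² = 0.000145
  g term: (-0.5×0.00465)² = 5.41e-06
Total = 0.000150. Share from L = 0.000145/0.000150 = 0.964.

96.4%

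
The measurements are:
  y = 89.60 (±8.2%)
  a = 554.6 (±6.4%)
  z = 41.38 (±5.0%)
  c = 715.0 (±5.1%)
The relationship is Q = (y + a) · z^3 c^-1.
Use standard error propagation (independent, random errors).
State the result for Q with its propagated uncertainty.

Let u = y + a = 644.2. δu = √(δy² + δa²) = √(54.0 + 1260) = 36.2, so δu/u = 0.0563.
Q is then a monomial in u, z, c:
δQ/Q = √((δu/u)² + (3·δz/z)² + (-1·δc/c)²) = √(0.00317 + 0.0225 + 0.00260) = 0.168
Q = 63840, so δQ = 0.168 × 63840 = 10700.

63840 ± 10700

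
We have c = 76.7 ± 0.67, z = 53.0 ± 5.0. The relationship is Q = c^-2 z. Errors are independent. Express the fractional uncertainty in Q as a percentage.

9.59%

Relative error in a monomial: (δQ/Q)² = Σ (nᵢ · δxᵢ/xᵢ)².
  (-2·δc/c)² = (-2×0.00874)² = 0.000305;  (1·δz/z)² = (1×0.0943)² = 0.00890
δQ/Q = √(0.00921) = 0.0959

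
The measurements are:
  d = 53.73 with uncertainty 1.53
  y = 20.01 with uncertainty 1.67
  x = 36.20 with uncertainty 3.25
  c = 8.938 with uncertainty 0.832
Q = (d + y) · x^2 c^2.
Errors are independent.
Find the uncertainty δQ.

2.01e+06

Let u = d + y = 73.74. δu = √(δd² + δy²) = √(2.34 + 2.79) = 2.26, so δu/u = 0.0307.
Q is then a monomial in u, x, c:
δQ/Q = √((δu/u)² + (2·δx/x)² + (2·δc/c)²) = √(0.000943 + 0.0322 + 0.0347) = 0.260
Q = 7.72e+06, so δQ = 0.260 × 7.72e+06 = 2.01e+06.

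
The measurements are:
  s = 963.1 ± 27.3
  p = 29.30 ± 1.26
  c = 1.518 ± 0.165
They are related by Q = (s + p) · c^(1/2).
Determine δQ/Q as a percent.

6.09%

Let u = s + p = 992.4. δu = √(δs² + δp²) = √(745 + 1.59) = 27.3, so δu/u = 0.0275.
Q is then a monomial in u, c:
δQ/Q = √((δu/u)² + (½·δc/c)²) = √(0.000758 + 0.00295) = 0.0609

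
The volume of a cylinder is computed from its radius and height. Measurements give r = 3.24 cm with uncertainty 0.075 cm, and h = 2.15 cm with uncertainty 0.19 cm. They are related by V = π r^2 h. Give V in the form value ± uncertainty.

Relative error in a monomial: (δV/V)² = Σ (nᵢ · δxᵢ/xᵢ)².
  (2·δr/r)² = (2×0.0231)² = 0.00214;  (1·δh/h)² = (1×0.0884)² = 0.00781
δV/V = √(0.00995) = 0.0998
V = 70.9 cm^3, so δV = 0.0998 × 70.9 = 7.07 cm^3.

70.9 ± 7.07 cm^3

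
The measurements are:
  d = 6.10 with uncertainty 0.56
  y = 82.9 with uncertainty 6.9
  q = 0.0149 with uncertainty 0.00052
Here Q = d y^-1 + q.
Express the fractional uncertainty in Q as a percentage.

10.3%

Let p = d·y^-1 = 0.0736. δp/p = √((1·δd/d)² + (-1·δy/y)²) = √(0.00843 + 0.00693) = 0.124, so δp = 0.00912.
Q = p + q: δQ = √(δp² + δq²) = √(8.31e-05 + 2.7e-07) = 0.00913
Q = 0.0885, so δQ/Q = 0.00913/0.0885 = 0.103.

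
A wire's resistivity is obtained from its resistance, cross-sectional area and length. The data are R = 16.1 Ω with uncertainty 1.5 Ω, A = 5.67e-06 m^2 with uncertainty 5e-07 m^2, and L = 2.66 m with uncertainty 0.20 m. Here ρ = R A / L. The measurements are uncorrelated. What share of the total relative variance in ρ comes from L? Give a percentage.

25.6%

(δρ/ρ)² = (1·δR/R)² + (1·δA/A)² + (-1·δL/L)²
  R term: (1×0.0932)² = 0.00868
  A term: (1×0.0882)² = 0.00778
  L term: (-1×0.0752)² = 0.00565
Total = 0.0221. Share from L = 0.00565/0.0221 = 0.256.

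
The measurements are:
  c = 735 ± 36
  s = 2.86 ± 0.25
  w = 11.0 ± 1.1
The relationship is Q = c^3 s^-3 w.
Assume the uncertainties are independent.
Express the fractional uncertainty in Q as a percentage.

31.7%

Relative error in a monomial: (δQ/Q)² = Σ (nᵢ · δxᵢ/xᵢ)².
  (3·δc/c)² = (3×0.0490)² = 0.0216;  (-3·δs/s)² = (-3×0.0874)² = 0.0688;  (1·δw/w)² = (1×0.100)² = 0.0100
δQ/Q = √(0.100) = 0.317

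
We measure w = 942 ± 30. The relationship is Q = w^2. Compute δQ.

56500

Each factor contributes (exponent × relative error)² to (δQ/Q)²:
  (2·δw/w)² = (2×0.0318)² = 0.00406
δQ/Q = √(0.00406) = 0.0637
Q = 8.87e+05, so δQ = 0.0637 × 8.87e+05 = 56500.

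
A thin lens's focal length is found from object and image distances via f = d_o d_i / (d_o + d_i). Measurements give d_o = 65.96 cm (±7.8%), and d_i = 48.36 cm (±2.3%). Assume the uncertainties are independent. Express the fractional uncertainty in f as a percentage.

3.56%

∂f/∂d_o = (d_i/(d_o+d_i))² = 0.179;  ∂f/∂d_i = (d_o/(d_o+d_i))² = 0.333
δf = √((∂f/∂d_o · δd_o)² + (∂f/∂d_i · δd_i)²) = √(0.848 + 0.137) = 0.992 cm
f = 27.90 cm, so δf/f = 0.992/27.90 = 0.0356.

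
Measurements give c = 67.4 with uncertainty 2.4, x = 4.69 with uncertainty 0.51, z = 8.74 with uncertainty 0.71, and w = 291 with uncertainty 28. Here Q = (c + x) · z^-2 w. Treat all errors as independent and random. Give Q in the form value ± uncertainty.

275 ± 52.7

Let u = c + x = 72.1. δu = √(δc² + δx²) = √(5.76 + 0.260) = 2.45, so δu/u = 0.0340.
Q is then a monomial in u, z, w:
δQ/Q = √((δu/u)² + (-2·δz/z)² + (1·δw/w)²) = √(0.00116 + 0.0264 + 0.00926) = 0.192
Q = 275, so δQ = 0.192 × 275 = 52.7.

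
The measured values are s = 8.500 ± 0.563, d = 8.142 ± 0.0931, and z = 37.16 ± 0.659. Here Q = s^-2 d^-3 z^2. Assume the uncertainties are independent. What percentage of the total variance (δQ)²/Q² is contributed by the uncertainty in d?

5.89%

(δQ/Q)² = (-2·δs/s)² + (-3·δd/d)² + (2·δz/z)²
  s term: (-2×0.0662)² = 0.0175
  d term: (-3×0.0114)² = 0.00118
  z term: (2×0.0177)² = 0.00126
Total = 0.0200. Share from d = 0.00118/0.0200 = 0.0589.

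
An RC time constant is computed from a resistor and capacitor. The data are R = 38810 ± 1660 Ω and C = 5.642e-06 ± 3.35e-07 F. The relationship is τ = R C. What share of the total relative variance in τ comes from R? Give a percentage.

(δτ/τ)² = (1·δR/R)² + (1·δC/C)²
  R term: (1×0.0428)² = 0.00183
  C term: (1×0.0594)² = 0.00353
Total = 0.00536. Share from R = 0.00183/0.00536 = 0.342.

34.2%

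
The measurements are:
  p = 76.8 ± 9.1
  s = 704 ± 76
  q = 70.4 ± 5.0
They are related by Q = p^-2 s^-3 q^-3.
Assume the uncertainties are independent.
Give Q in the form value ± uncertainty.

For a monomial Q ∝ p^-2, s^-3, q^-3, fractional errors add in quadrature:
  (-2·δp/p)² = (-2×0.118)² = 0.0562;  (-3·δs/s)² = (-3×0.108)² = 0.105;  (-3·δq/q)² = (-3×0.0710)² = 0.0454
δQ/Q = √(0.206) = 0.454
Q = 1.39e-18, so δQ = 0.454 × 1.39e-18 = 6.33e-19.

(1.39 ± 0.633) × 10^-18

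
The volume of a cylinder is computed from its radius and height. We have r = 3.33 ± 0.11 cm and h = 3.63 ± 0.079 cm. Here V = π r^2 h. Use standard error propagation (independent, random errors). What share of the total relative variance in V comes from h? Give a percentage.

(δV/V)² = (2·δr/r)² + (1·δh/h)²
  r term: (2×0.0330)² = 0.00436
  h term: (1×0.0218)² = 0.000474
Total = 0.00484. Share from h = 0.000474/0.00484 = 0.0979.

9.79%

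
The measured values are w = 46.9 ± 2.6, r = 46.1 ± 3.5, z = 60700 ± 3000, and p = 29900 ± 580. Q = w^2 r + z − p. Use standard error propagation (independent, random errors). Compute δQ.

Let h = w^2·r = 1.01e+05. δh/h = √((2·δw/w)² + (1·δr/r)²) = √(0.0123 + 0.00576) = 0.134, so δh = 13600.
Q = h + z − p: δQ = √(δh² + δz² + δp²) = √(1.86e+08 + 9e+06 + 3.36e+05) = 14000

14000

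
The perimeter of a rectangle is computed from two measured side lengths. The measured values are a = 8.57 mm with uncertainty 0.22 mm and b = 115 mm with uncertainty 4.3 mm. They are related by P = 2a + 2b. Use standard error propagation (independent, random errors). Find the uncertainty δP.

Sums and differences: (δP)² = Σ (cᵢ δxᵢ)².
  (2·δa)² = 0.194;  (2·δb)² = 74.0
δP = √(74.2) = 8.61 mm

8.61 mm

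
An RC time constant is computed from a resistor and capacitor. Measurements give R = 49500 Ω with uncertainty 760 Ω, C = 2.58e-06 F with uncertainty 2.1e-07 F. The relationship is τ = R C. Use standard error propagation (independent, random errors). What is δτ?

0.0106 s

τ is a product of powers, so relative uncertainties combine in quadrature:
  (1·δR/R)² = (1×0.0154)² = 0.000236;  (1·δC/C)² = (1×0.0814)² = 0.00663
δτ/τ = √(0.00686) = 0.0828
τ = 0.128 s, so δτ = 0.0828 × 0.128 = 0.0106 s.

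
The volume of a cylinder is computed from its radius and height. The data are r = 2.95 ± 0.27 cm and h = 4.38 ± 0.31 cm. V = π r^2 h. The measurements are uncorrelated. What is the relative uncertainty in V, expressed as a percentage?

19.6%

V is a product of powers, so relative uncertainties combine in quadrature:
  (2·δr/r)² = (2×0.0915)² = 0.0335;  (1·δh/h)² = (1×0.0708)² = 0.00501
δV/V = √(0.0385) = 0.196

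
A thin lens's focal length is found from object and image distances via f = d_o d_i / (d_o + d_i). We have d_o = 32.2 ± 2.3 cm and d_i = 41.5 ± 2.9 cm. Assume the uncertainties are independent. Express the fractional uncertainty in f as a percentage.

5.05%

∂f/∂d_o = (d_i/(d_o+d_i))² = 0.317;  ∂f/∂d_i = (d_o/(d_o+d_i))² = 0.191
δf = √((∂f/∂d_o · δd_o)² + (∂f/∂d_i · δd_i)²) = √(0.532 + 0.306) = 0.916 cm
f = 18.1 cm, so δf/f = 0.916/18.1 = 0.0505.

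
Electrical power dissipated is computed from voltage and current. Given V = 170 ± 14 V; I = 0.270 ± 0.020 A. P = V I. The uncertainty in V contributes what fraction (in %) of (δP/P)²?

55.3%

(δP/P)² = (1·δV/V)² + (1·δI/I)²
  V term: (1×0.0824)² = 0.00678
  I term: (1×0.0741)² = 0.00549
Total = 0.0123. Share from V = 0.00678/0.0123 = 0.553.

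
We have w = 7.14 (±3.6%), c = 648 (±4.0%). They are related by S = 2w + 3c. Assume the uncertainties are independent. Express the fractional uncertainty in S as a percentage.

S is a linear combination, so absolute uncertainties add in quadrature:
  (2·δw)² = 0.264;  (3·δc)² = 6050
δS = √(6050) = 77.8
S = 1960, so δS/S = 77.8/1960 = 0.0397.

3.97%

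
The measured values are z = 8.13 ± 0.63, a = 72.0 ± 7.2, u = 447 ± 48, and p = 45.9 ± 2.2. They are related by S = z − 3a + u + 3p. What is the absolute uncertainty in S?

53.1

Sums and differences: (δS)² = Σ (cᵢ δxᵢ)².
  (δz)² = 0.397;  (3·δa)² = 467;  (δu)² = 2300;  (3·δp)² = 43.6
δS = √(2810) = 53.1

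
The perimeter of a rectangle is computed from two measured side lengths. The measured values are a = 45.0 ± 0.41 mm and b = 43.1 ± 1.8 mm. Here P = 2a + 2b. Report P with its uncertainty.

P is a linear combination, so absolute uncertainties add in quadrature:
  (2·δa)² = 0.672;  (2·δb)² = 13.0
δP = √(13.6) = 3.69 mm
P = 176 mm.

176 ± 3.69 mm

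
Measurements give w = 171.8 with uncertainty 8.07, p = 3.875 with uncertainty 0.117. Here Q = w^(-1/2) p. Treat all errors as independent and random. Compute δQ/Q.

0.0383

Relative error in a monomial: (δQ/Q)² = Σ (nᵢ · δxᵢ/xᵢ)².
  (−½·δw/w)² = (-0.5×0.0470)² = 0.000552;  (1·δp/p)² = (1×0.0302)² = 0.000912
δQ/Q = √(0.00146) = 0.0383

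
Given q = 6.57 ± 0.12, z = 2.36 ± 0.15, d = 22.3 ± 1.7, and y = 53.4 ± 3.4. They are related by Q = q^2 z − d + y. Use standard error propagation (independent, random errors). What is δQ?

Let p = q^2·z = 102. δp/p = √((2·δq/q)² + (1·δz/z)²) = √(0.00133 + 0.00404) = 0.0733, so δp = 7.47.
Q = p − d + y: δQ = √(δp² + δd² + δy²) = √(55.8 + 2.89 + 11.6) = 8.38

8.38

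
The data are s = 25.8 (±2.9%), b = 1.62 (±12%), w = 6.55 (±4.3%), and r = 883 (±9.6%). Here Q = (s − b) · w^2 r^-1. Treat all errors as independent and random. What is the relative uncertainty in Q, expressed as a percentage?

13.3%

Let u = s − b = 24.2. δu = √(δs² + δb²) = √(0.560 + 0.0378) = 0.773, so δu/u = 0.0320.
Q is then a monomial in u, w, r:
δQ/Q = √((δu/u)² + (2·δw/w)² + (-1·δr/r)²) = √(0.00102 + 0.00740 + 0.00922) = 0.133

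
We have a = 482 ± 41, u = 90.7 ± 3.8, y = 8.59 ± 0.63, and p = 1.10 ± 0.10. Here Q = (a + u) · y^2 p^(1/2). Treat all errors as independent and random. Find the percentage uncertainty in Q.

Let w = a + u = 573. δw = √(δa² + δu²) = √(1680 + 14.4) = 41.2, so δw/w = 0.0719.
Q is then a monomial in w, y, p:
δQ/Q = √((δw/w)² + (2·δy/y)² + (½·δp/p)²) = √(0.00517 + 0.0215 + 0.00207) = 0.170

17.0%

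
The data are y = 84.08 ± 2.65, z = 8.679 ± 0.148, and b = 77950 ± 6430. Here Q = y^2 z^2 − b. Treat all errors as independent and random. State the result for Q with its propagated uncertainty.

454600 ± 38700

Let p = y^2·z^2 = 532500. δp/p = √((2·δy/y)² + (2·δz/z)²) = √(0.00397 + 0.00116) = 0.0717, so δp = 38200.
Q = p − b: δQ = √(δp² + δb²) = √(1.46e+09 + 4.13e+07) = 38700
Q = 454600.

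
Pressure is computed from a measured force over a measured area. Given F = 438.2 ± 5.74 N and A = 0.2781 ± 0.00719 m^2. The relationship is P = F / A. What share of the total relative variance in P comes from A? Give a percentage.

79.6%

(δP/P)² = (1·δF/F)² + (-1·δA/A)²
  F term: (1×0.0131)² = 0.000172
  A term: (-1×0.0259)² = 0.000668
Total = 0.000840. Share from A = 0.000668/0.000840 = 0.796.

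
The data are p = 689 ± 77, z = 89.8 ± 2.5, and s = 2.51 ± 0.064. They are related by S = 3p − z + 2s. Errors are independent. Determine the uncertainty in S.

S is a linear combination, so absolute uncertainties add in quadrature:
  (3·δp)² = 53400;  (δz)² = 6.25;  (2·δs)² = 0.0164
δS = √(53400) = 231

231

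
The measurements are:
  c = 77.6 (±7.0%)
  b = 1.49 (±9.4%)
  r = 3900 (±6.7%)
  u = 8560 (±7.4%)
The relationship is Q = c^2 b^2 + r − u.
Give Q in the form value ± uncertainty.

8710 ± 3210

Let p = c^2·b^2 = 13400. δp/p = √((2·δc/c)² + (2·δb/b)²) = √(0.0196 + 0.0353) = 0.234, so δp = 3130.
Q = p + r − u: δQ = √(δp² + δr² + δu²) = √(9.82e+06 + 68300 + 4.01e+05) = 3210
Q = 8710.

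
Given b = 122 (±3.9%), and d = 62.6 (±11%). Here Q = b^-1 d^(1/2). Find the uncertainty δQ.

0.00437

Each factor contributes (exponent × relative error)² to (δQ/Q)²:
  (-1·δb/b)² = (-1×0.0390)² = 0.00152;  (½·δd/d)² = (0.5×0.110)² = 0.00302
δQ/Q = √(0.00455) = 0.0674
Q = 0.0649, so δQ = 0.0674 × 0.0649 = 0.00437.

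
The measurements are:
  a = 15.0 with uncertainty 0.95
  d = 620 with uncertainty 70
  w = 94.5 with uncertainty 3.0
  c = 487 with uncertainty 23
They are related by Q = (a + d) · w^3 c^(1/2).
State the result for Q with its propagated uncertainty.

Let u = a + d = 635. δu = √(δa² + δd²) = √(0.902 + 4900) = 70.0, so δu/u = 0.110.
Q is then a monomial in u, w, c:
δQ/Q = √((δu/u)² + (3·δw/w)² + (½·δc/c)²) = √(0.0122 + 0.00907 + 0.000558) = 0.148
Q = 1.18e+10, so δQ = 0.148 × 1.18e+10 = 1.75e+09.

(1.18 ± 0.175) × 10^10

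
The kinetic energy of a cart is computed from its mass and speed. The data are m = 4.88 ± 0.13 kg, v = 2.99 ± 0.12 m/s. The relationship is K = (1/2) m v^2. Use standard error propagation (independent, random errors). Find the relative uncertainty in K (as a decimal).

0.0846

Since K is a product/quotient, work with relative uncertainties:
  (1·δm/m)² = (1×0.0266)² = 0.000710;  (2·δv/v)² = (2×0.0401)² = 0.00644
δK/K = √(0.00715) = 0.0846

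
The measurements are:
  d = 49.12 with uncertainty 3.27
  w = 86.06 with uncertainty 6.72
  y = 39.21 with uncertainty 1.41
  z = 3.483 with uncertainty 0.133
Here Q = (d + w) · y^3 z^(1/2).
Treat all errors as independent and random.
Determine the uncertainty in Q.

1.87e+06

Let u = d + w = 135.2. δu = √(δd² + δw²) = √(10.7 + 45.2) = 7.47, so δu/u = 0.0553.
Q is then a monomial in u, y, z:
δQ/Q = √((δu/u)² + (3·δy/y)² + (½·δz/z)²) = √(0.00306 + 0.0116 + 0.000365) = 0.123
Q = 1.521e+07, so δQ = 0.123 × 1.521e+07 = 1.87e+06.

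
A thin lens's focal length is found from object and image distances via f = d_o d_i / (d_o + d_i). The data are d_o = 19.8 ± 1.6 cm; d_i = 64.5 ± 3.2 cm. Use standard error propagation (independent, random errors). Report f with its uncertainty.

∂f/∂d_o = (d_i/(d_o+d_i))² = 0.585;  ∂f/∂d_i = (d_o/(d_o+d_i))² = 0.0552
δf = √((∂f/∂d_o · δd_o)² + (∂f/∂d_i · δd_i)²) = √(0.877 + 0.0312) = 0.953 cm
f = 15.1 cm.

15.1 ± 0.953 cm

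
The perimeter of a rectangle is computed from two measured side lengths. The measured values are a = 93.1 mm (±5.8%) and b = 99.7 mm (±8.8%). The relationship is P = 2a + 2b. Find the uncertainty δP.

20.6 mm

Sums and differences: (δP)² = Σ (cᵢ δxᵢ)².
  (2·δa)² = 117;  (2·δb)² = 308
δP = √(425) = 20.6 mm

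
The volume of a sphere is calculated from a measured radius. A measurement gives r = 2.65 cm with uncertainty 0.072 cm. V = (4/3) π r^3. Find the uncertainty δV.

V ∝ r^3, so δV/V = |3| · δr/r = 3 × 0.0272 = 0.0815.
V = 78.0 cm^3, so δV = 0.0815 × 78.0 = 6.35 cm^3.

6.35 cm^3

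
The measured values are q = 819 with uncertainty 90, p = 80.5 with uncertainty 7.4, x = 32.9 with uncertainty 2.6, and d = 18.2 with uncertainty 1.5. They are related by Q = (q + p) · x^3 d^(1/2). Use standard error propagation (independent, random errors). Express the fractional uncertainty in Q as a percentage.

Let u = q + p = 900. δu = √(δq² + δp²) = √(8100 + 54.8) = 90.3, so δu/u = 0.100.
Q is then a monomial in u, x, d:
δQ/Q = √((δu/u)² + (3·δx/x)² + (½·δd/d)²) = √(0.0101 + 0.0562 + 0.00170) = 0.261

26.1%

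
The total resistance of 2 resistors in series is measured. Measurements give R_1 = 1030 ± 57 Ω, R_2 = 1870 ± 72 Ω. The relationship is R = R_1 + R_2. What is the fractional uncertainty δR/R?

0.0317

Sums and differences: (δR)² = Σ (cᵢ δxᵢ)².
  (δR_1)² = 3250;  (δR_2)² = 5180
δR = √(8430) = 91.8 Ω
R = 2900 Ω, so δR/R = 91.8/2900 = 0.0317.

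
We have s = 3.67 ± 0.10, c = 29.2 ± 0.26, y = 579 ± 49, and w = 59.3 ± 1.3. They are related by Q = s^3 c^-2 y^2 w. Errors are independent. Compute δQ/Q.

0.190

Each factor contributes (exponent × relative error)² to (δQ/Q)²:
  (3·δs/s)² = (3×0.0272)² = 0.00668;  (-2·δc/c)² = (-2×0.00890)² = 0.000317;  (2·δy/y)² = (2×0.0846)² = 0.0286;  (1·δw/w)² = (1×0.0219)² = 0.000481
δQ/Q = √(0.0361) = 0.190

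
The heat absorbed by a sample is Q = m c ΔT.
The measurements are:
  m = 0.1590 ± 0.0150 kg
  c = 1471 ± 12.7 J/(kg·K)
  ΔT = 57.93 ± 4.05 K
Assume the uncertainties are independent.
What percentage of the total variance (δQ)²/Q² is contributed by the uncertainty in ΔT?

(δQ/Q)² = (1·δm/m)² + (1·δc/c)² + (1·δΔT/ΔT)²
  m term: (1×0.0943)² = 0.00890
  c term: (1×0.00863)² = 7.45e-05
  ΔT term: (1×0.0699)² = 0.00489
Total = 0.0139. Share from ΔT = 0.00489/0.0139 = 0.353.

35.3%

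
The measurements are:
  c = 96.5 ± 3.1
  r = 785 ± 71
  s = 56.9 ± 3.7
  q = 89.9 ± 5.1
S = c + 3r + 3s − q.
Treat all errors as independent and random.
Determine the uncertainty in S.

213

Sums and differences: (δS)² = Σ (cᵢ δxᵢ)².
  (δc)² = 9.61;  (3·δr)² = 45400;  (3·δs)² = 123;  (δq)² = 26.0
δS = √(45500) = 213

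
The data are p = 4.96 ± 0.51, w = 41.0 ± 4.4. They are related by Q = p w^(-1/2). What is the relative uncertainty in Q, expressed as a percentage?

11.6%

Each factor contributes (exponent × relative error)² to (δQ/Q)²:
  (1·δp/p)² = (1×0.103)² = 0.0106;  (−½·δw/w)² = (-0.5×0.107)² = 0.00288
δQ/Q = √(0.0135) = 0.116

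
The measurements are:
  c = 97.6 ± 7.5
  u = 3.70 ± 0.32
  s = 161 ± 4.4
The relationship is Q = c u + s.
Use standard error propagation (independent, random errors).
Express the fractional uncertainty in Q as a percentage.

Let p = c·u = 361. δp/p = √((1·δc/c)² + (1·δu/u)²) = √(0.00591 + 0.00748) = 0.116, so δp = 41.8.
Q = p + s: δQ = √(δp² + δs²) = √(1750 + 19.4) = 42.0
Q = 522, so δQ/Q = 42.0/522 = 0.0805.

8.05%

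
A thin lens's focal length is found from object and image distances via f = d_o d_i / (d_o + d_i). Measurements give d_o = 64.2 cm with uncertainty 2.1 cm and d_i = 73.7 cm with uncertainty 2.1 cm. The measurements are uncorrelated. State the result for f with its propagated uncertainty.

34.3 ± 0.753 cm

∂f/∂d_o = (d_i/(d_o+d_i))² = 0.286;  ∂f/∂d_i = (d_o/(d_o+d_i))² = 0.217
δf = √((∂f/∂d_o · δd_o)² + (∂f/∂d_i · δd_i)²) = √(0.360 + 0.207) = 0.753 cm
f = 34.3 cm.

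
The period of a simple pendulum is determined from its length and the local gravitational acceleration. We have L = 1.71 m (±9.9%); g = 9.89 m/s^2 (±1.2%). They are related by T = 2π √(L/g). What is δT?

Products/powers → add relative errors in quadrature, weighted by exponent:
  (½·δL/L)² = (0.5×0.0990)² = 0.00245;  (−½·δg/g)² = (-0.5×0.0120)² = 3.6e-05
δT/T = √(0.00249) = 0.0499
T = 2.61 s, so δT = 0.0499 × 2.61 = 0.130 s.

0.130 s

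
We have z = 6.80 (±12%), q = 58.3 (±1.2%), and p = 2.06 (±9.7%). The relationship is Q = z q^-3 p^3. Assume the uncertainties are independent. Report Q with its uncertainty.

(3.00 ± 0.950) × 10^-4

Products/powers → add relative errors in quadrature, weighted by exponent:
  (1·δz/z)² = (1×0.120)² = 0.0144;  (-3·δq/q)² = (-3×0.0120)² = 0.00130;  (3·δp/p)² = (3×0.0970)² = 0.0847
δQ/Q = √(0.100) = 0.317
Q = 0.000300, so δQ = 0.317 × 0.000300 = 9.5e-05.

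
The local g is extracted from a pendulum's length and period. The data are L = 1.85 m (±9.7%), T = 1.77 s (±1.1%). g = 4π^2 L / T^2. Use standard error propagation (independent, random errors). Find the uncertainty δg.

2.32 m/s^2

For a monomial g ∝ L, T^-2, fractional errors add in quadrature:
  (1·δL/L)² = (1×0.0970)² = 0.00941;  (-2·δT/T)² = (-2×0.0110)² = 0.000484
δg/g = √(0.00989) = 0.0995
g = 23.3 m/s^2, so δg = 0.0995 × 23.3 = 2.32 m/s^2.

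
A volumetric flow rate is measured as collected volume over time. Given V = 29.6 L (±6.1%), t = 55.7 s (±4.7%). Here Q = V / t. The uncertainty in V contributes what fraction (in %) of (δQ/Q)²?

(δQ/Q)² = (1·δV/V)² + (-1·δt/t)²
  V term: (1×0.0610)² = 0.00372
  t term: (-1×0.0470)² = 0.00221
Total = 0.00593. Share from V = 0.00372/0.00593 = 0.627.

62.7%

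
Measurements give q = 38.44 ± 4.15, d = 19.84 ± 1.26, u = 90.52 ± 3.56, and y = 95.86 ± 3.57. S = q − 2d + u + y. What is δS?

7.00

Absolute uncertainties add in quadrature for a linear combination:
  (δq)² = 17.2;  (2·δd)² = 6.35;  (δu)² = 12.7;  (δy)² = 12.7
δS = √(49.0) = 7.00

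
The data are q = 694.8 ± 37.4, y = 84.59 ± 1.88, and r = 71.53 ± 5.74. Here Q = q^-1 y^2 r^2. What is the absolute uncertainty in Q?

9220

Since Q is a product/quotient, work with relative uncertainties:
  (-1·δq/q)² = (-1×0.0538)² = 0.00290;  (2·δy/y)² = (2×0.0222)² = 0.00198;  (2·δr/r)² = (2×0.0802)² = 0.0258
δQ/Q = √(0.0306) = 0.175
Q = 52690, so δQ = 0.175 × 52690 = 9220.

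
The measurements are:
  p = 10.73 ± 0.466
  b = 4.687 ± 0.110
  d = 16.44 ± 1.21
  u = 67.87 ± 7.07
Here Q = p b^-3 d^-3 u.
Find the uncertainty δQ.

For a monomial Q ∝ p, b^-3, d^-3, u, fractional errors add in quadrature:
  (1·δp/p)² = (1×0.0434)² = 0.00189;  (-3·δb/b)² = (-3×0.0235)² = 0.00496;  (-3·δd/d)² = (-3×0.0736)² = 0.0488;  (1·δu/u)² = (1×0.104)² = 0.0109
δQ/Q = √(0.0664) = 0.258
Q = 0.001592, so δQ = 0.258 × 0.001592 = 0.000410.

0.000410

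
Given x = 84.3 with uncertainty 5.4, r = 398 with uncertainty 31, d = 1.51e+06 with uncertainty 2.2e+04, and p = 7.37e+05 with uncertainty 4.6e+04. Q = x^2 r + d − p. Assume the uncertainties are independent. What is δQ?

Let w = x^2·r = 2.83e+06. δw/w = √((2·δx/x)² + (1·δr/r)²) = √(0.0164 + 0.00607) = 0.150, so δw = 4.24e+05.
Q = w + d − p: δQ = √(δw² + δd² + δp²) = √(1.8e+11 + 4.84e+08 + 2.12e+09) = 4.27e+05

4.27e+05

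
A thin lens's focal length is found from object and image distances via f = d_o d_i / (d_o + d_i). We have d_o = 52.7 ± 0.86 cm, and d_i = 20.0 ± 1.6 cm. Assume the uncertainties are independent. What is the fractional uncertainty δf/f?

∂f/∂d_o = (d_i/(d_o+d_i))² = 0.0757;  ∂f/∂d_i = (d_o/(d_o+d_i))² = 0.525
δf = √((∂f/∂d_o · δd_o)² + (∂f/∂d_i · δd_i)²) = √(0.00424 + 0.707) = 0.843 cm
f = 14.5 cm, so δf/f = 0.843/14.5 = 0.0582.

0.0582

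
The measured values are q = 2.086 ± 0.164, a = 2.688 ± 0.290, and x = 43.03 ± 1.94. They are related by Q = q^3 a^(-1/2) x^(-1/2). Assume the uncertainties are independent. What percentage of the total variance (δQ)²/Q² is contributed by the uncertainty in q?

(δQ/Q)² = (3·δq/q)² + (−½·δa/a)² + (−½·δx/x)²
  q term: (3×0.0786)² = 0.0556
  a term: (-0.5×0.108)² = 0.00291
  x term: (-0.5×0.0451)² = 0.000508
Total = 0.0590. Share from q = 0.0556/0.0590 = 0.942.

94.2%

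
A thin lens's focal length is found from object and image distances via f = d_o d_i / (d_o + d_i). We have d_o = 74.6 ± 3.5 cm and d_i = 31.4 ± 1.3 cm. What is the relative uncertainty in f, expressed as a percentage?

∂f/∂d_o = (d_i/(d_o+d_i))² = 0.0878;  ∂f/∂d_i = (d_o/(d_o+d_i))² = 0.495
δf = √((∂f/∂d_o · δd_o)² + (∂f/∂d_i · δd_i)²) = √(0.0943 + 0.415) = 0.713 cm
f = 22.1 cm, so δf/f = 0.713/22.1 = 0.0323.

3.23%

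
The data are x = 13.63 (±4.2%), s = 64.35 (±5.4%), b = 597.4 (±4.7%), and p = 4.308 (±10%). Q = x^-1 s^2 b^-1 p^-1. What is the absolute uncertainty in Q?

0.0189

For a monomial Q ∝ x^-1, s^2, b^-1, p^-1, fractional errors add in quadrature:
  (-1·δx/x)² = (-1×0.0420)² = 0.00176;  (2·δs/s)² = (2×0.0540)² = 0.0117;  (-1·δb/b)² = (-1×0.0470)² = 0.00221;  (-1·δp/p)² = (-1×0.100)² = 0.0100
δQ/Q = √(0.0256) = 0.160
Q = 0.1180, so δQ = 0.160 × 0.1180 = 0.0189.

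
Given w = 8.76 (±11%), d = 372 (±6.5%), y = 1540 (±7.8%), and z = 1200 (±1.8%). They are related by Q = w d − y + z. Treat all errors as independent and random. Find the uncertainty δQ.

Let p = w·d = 3260. δp/p = √((1·δw/w)² + (1·δd/d)²) = √(0.0121 + 0.00423) = 0.128, so δp = 416.
Q = p − y + z: δQ = √(δp² + δy² + δz²) = √(1.73e+05 + 14400 + 467) = 434

434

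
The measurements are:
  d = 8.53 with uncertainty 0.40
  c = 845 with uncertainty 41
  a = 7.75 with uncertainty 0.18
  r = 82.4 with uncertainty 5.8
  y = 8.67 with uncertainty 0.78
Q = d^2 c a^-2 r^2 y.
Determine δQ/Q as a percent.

Relative error in a monomial: (δQ/Q)² = Σ (nᵢ · δxᵢ/xᵢ)².
  (2·δd/d)² = (2×0.0469)² = 0.00880;  (1·δc/c)² = (1×0.0485)² = 0.00235;  (-2·δa/a)² = (-2×0.0232)² = 0.00216;  (2·δr/r)² = (2×0.0704)² = 0.0198;  (1·δy/y)² = (1×0.0900)² = 0.00809
δQ/Q = √(0.0412) = 0.203

20.3%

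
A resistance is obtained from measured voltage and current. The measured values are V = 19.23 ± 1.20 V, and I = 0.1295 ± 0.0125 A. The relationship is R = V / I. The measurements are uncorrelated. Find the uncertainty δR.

17.1 Ω

For a monomial R ∝ V, I^-1, fractional errors add in quadrature:
  (1·δV/V)² = (1×0.0624)² = 0.00389;  (-1·δI/I)² = (-1×0.0965)² = 0.00932
δR/R = √(0.0132) = 0.115
R = 148.5 Ω, so δR = 0.115 × 148.5 = 17.1 Ω.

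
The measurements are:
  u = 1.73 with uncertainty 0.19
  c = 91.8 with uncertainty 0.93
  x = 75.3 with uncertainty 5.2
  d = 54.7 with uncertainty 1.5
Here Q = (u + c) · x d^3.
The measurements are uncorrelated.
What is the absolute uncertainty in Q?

1.24e+08

Let w = u + c = 93.5. δw = √(δu² + δc²) = √(0.0361 + 0.865) = 0.949, so δw/w = 0.0101.
Q is then a monomial in w, x, d:
δQ/Q = √((δw/w)² + (1·δx/x)² + (3·δd/d)²) = √(0.000103 + 0.00477 + 0.00677) = 0.108
Q = 1.15e+09, so δQ = 0.108 × 1.15e+09 = 1.24e+08.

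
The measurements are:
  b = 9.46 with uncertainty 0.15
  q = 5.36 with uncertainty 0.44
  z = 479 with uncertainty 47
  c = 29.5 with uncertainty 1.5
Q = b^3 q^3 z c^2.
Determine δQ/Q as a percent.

28.8%

Since Q is a product/quotient, work with relative uncertainties:
  (3·δb/b)² = (3×0.0159)² = 0.00226;  (3·δq/q)² = (3×0.0821)² = 0.0606;  (1·δz/z)² = (1×0.0981)² = 0.00963;  (2·δc/c)² = (2×0.0508)² = 0.0103
δQ/Q = √(0.0829) = 0.288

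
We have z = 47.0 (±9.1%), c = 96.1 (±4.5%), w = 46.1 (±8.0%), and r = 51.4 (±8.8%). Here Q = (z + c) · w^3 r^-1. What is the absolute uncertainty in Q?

Let u = z + c = 143. δu = √(δz² + δc²) = √(18.3 + 18.7) = 6.08, so δu/u = 0.0425.
Q is then a monomial in u, w, r:
δQ/Q = √((δu/u)² + (3·δw/w)² + (-1·δr/r)²) = √(0.00181 + 0.0576 + 0.00774) = 0.259
Q = 2.73e+05, so δQ = 0.259 × 2.73e+05 = 70700.

70700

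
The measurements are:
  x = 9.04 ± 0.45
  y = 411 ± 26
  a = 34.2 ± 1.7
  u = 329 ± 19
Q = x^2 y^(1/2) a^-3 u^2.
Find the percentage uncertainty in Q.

Since Q is a product/quotient, work with relative uncertainties:
  (2·δx/x)² = (2×0.0498)² = 0.00991;  (½·δy/y)² = (0.5×0.0633)² = 0.00100;  (-3·δa/a)² = (-3×0.0497)² = 0.0222;  (2·δu/u)² = (2×0.0578)² = 0.0133
δQ/Q = √(0.0465) = 0.216

21.6%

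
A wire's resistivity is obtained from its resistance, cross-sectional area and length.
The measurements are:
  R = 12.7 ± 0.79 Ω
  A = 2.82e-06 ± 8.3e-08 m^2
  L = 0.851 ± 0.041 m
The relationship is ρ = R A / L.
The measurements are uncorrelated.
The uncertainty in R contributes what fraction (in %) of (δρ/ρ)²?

(δρ/ρ)² = (1·δR/R)² + (1·δA/A)² + (-1·δL/L)²
  R term: (1×0.0622)² = 0.00387
  A term: (1×0.0294)² = 0.000866
  L term: (-1×0.0482)² = 0.00232
Total = 0.00706. Share from R = 0.00387/0.00706 = 0.548.

54.8%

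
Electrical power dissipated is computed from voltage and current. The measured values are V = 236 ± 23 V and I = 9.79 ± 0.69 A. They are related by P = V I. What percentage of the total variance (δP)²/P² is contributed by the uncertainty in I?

(δP/P)² = (1·δV/V)² + (1·δI/I)²
  V term: (1×0.0975)² = 0.00950
  I term: (1×0.0705)² = 0.00497
Total = 0.0145. Share from I = 0.00497/0.0145 = 0.343.

34.3%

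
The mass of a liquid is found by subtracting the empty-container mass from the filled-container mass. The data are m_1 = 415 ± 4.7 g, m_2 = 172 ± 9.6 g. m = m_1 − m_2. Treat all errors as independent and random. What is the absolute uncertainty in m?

Each term contributes (cᵢ δxᵢ)² to (δm)²:
  (δm_1)² = 22.1;  (δm_2)² = 92.2
δm = √(114) = 10.7 g

10.7 g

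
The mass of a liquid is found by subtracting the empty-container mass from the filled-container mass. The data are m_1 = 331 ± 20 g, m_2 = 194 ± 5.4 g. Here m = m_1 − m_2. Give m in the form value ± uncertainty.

137 ± 20.7 g

For a sum/difference, combine absolute errors in quadrature:
  (δm_1)² = 400;  (δm_2)² = 29.2
δm = √(429) = 20.7 g
m = 137 g.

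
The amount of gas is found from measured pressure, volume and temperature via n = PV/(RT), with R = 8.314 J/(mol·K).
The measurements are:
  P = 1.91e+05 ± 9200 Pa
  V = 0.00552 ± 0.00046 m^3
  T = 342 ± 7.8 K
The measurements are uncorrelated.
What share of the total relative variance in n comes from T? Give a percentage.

5.32%

(δn/n)² = (1·δP/P)² + (1·δV/V)² + (-1·δT/T)²
  P term: (1×0.0482)² = 0.00232
  V term: (1×0.0833)² = 0.00694
  T term: (-1×0.0228)² = 0.000520
Total = 0.00978. Share from T = 0.000520/0.00978 = 0.0532.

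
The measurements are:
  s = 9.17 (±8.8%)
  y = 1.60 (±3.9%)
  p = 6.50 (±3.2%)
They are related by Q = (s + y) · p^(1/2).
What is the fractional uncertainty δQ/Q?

Let u = s + y = 10.8. δu = √(δs² + δy²) = √(0.651 + 0.00389) = 0.809, so δu/u = 0.0752.
Q is then a monomial in u, p:
δQ/Q = √((δu/u)² + (½·δp/p)²) = √(0.00565 + 0.000256) = 0.0768

0.0768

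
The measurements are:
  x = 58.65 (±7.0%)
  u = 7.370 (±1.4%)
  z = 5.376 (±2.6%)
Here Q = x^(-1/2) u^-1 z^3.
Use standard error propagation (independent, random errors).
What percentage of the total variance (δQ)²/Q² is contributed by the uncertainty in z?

(δQ/Q)² = (−½·δx/x)² + (-1·δu/u)² + (3·δz/z)²
  x term: (-0.5×0.0700)² = 0.00123
  u term: (-1×0.0140)² = 0.000196
  z term: (3×0.0260)² = 0.00608
Total = 0.00751. Share from z = 0.00608/0.00751 = 0.811.

81.1%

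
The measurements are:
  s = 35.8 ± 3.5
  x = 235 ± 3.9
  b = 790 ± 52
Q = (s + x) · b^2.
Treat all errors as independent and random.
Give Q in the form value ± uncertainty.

Let u = s + x = 271. δu = √(δs² + δx²) = √(12.2 + 15.2) = 5.24, so δu/u = 0.0194.
Q is then a monomial in u, b:
δQ/Q = √((δu/u)² + (2·δb/b)²) = √(0.000374 + 0.0173) = 0.133
Q = 1.69e+08, so δQ = 0.133 × 1.69e+08 = 2.25e+07.

(1.69 ± 0.225) × 10^8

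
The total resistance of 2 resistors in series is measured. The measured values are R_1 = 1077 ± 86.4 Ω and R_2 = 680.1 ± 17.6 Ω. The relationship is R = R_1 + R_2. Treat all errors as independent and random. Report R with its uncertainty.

Absolute uncertainties add in quadrature for a linear combination:
  (δR_1)² = 7460;  (δR_2)² = 310
δR = √(7770) = 88.2 Ω
R = 1757 Ω.

1757 ± 88.2 Ω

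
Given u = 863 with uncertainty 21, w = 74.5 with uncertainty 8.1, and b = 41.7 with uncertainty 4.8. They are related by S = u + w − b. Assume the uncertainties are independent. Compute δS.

23.0

S is a linear combination, so absolute uncertainties add in quadrature:
  (δu)² = 441;  (δw)² = 65.6;  (δb)² = 23.0
δS = √(530) = 23.0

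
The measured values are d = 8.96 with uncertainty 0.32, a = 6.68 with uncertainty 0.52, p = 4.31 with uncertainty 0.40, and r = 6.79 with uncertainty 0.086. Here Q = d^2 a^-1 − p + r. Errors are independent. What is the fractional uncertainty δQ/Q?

Let w = d^2·a^-1 = 12.0. δw/w = √((2·δd/d)² + (-1·δa/a)²) = √(0.00510 + 0.00606) = 0.106, so δw = 1.27.
Q = w − p + r: δQ = √(δw² + δp² + δr²) = √(1.61 + 0.160 + 0.00740) = 1.33
Q = 14.5, so δQ/Q = 1.33/14.5 = 0.0920.

0.0920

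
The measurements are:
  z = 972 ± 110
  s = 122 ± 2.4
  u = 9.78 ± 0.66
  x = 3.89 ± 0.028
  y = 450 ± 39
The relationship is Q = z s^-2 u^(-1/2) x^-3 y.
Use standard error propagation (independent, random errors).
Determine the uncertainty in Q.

0.0245

Each factor contributes (exponent × relative error)² to (δQ/Q)²:
  (1·δz/z)² = (1×0.113)² = 0.0128;  (-2·δs/s)² = (-2×0.0197)² = 0.00155;  (−½·δu/u)² = (-0.5×0.0675)² = 0.00114;  (-3·δx/x)² = (-3×0.00720)² = 0.000466;  (1·δy/y)² = (1×0.0867)² = 0.00751
δQ/Q = √(0.0235) = 0.153
Q = 0.160, so δQ = 0.153 × 0.160 = 0.0245.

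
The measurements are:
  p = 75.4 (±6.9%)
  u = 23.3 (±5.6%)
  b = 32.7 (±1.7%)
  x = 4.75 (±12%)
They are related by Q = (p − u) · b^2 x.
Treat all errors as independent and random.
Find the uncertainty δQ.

42800

Let w = p − u = 52.1. δw = √(δp² + δu²) = √(27.1 + 1.70) = 5.36, so δw/w = 0.103.
Q is then a monomial in w, b, x:
δQ/Q = √((δw/w)² + (2·δb/b)² + (1·δx/x)²) = √(0.0106 + 0.00116 + 0.0144) = 0.162
Q = 2.65e+05, so δQ = 0.162 × 2.65e+05 = 42800.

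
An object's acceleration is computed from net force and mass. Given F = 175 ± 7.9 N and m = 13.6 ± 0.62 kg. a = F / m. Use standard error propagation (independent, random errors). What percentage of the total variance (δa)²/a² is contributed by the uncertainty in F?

49.5%

(δa/a)² = (1·δF/F)² + (-1·δm/m)²
  F term: (1×0.0451)² = 0.00204
  m term: (-1×0.0456)² = 0.00208
Total = 0.00412. Share from F = 0.00204/0.00412 = 0.495.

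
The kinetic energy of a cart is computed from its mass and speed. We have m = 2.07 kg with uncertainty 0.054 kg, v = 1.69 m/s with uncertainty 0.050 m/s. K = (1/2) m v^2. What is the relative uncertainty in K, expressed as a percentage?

Products/powers → add relative errors in quadrature, weighted by exponent:
  (1·δm/m)² = (1×0.0261)² = 0.000681;  (2·δv/v)² = (2×0.0296)² = 0.00350
δK/K = √(0.00418) = 0.0647

6.47%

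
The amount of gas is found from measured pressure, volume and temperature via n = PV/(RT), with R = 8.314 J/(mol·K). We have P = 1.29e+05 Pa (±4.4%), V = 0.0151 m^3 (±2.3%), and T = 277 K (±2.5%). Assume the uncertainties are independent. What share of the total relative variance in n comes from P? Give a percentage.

62.7%

(δn/n)² = (1·δP/P)² + (1·δV/V)² + (-1·δT/T)²
  P term: (1×0.0440)² = 0.00194
  V term: (1×0.0230)² = 0.000529
  T term: (-1×0.0250)² = 0.000625
Total = 0.00309. Share from P = 0.00194/0.00309 = 0.627.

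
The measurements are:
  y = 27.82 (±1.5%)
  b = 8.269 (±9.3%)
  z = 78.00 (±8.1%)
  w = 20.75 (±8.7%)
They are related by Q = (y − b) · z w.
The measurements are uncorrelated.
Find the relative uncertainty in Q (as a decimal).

0.127

Let u = y − b = 19.55. δu = √(δy² + δb²) = √(0.174 + 0.591) = 0.875, so δu/u = 0.0448.
Q is then a monomial in u, z, w:
δQ/Q = √((δu/u)² + (1·δz/z)² + (1·δw/w)²) = √(0.00200 + 0.00656 + 0.00757) = 0.127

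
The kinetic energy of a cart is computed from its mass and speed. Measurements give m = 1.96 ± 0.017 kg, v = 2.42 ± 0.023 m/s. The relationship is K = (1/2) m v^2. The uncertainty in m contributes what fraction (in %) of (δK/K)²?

(δK/K)² = (1·δm/m)² + (2·δv/v)²
  m term: (1×0.00867)² = 7.52e-05
  v term: (2×0.00950)² = 0.000361
Total = 0.000437. Share from m = 7.52e-05/0.000437 = 0.172.

17.2%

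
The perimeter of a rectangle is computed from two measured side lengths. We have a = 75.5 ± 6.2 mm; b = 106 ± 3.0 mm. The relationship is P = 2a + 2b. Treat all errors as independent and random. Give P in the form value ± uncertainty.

363 ± 13.8 mm

Each term contributes (cᵢ δxᵢ)² to (δP)²:
  (2·δa)² = 154;  (2·δb)² = 36.0
δP = √(190) = 13.8 mm
P = 363 mm.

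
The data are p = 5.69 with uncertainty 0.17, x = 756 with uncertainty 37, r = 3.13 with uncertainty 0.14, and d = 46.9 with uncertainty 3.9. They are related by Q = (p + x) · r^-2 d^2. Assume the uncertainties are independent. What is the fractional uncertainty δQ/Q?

Let u = p + x = 762. δu = √(δp² + δx²) = √(0.0289 + 1370) = 37.0, so δu/u = 0.0486.
Q is then a monomial in u, r, d:
δQ/Q = √((δu/u)² + (-2·δr/r)² + (2·δd/d)²) = √(0.00236 + 0.00800 + 0.0277) = 0.195

0.195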